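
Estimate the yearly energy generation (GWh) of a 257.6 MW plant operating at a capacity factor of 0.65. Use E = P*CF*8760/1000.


E = 257.6 * 0.65 * 8760 / 1000 = 1466.7744 GWh


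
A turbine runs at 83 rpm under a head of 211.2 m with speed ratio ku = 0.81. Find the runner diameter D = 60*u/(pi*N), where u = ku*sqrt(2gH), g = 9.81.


u = 0.81 * sqrt(2*9.81*211.2) = 52.1413 m/s
D = 60 * 52.1413 / (pi * 83) = 11.9979 m


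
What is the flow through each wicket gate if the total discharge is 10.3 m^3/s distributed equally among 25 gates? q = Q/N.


q = 10.3 / 25 = 0.4120 m^3/s


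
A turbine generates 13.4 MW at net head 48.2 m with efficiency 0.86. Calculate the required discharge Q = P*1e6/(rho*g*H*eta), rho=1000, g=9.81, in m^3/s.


Q = 13.4 * 1e6 / (1000 * 9.81 * 48.2 * 0.86) = 32.9526 m^3/s


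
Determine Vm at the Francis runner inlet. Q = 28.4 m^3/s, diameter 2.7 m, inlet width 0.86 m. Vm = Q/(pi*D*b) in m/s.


Vm = 28.4 / (pi * 2.7 * 0.86) = 3.8932 m/s


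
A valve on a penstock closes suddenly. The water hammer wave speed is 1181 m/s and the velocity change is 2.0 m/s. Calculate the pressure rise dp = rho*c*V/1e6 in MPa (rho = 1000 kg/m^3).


dp = 1000 * 1181 * 2.0 / 1e6 = 2.3620 MPa


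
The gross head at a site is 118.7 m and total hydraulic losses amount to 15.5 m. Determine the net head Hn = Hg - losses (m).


Hn = 118.7 - 15.5 = 103.2000 m


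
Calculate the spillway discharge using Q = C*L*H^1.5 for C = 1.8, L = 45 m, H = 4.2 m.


Q = 1.8 * 45 * 4.2^1.5 = 697.2025 m^3/s


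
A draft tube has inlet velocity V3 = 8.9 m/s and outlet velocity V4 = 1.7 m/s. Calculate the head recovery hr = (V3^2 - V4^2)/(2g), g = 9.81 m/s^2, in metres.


hr = (8.9^2 - 1.7^2) / (2*9.81) = 3.8899 m


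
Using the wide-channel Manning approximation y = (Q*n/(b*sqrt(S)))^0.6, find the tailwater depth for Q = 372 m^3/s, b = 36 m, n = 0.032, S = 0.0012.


y = (372 * 0.032 / (36 * 0.0012^0.5))^0.6 = 3.8715 m


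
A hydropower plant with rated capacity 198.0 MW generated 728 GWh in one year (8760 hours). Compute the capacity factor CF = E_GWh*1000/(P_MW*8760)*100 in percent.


CF = 728 * 1000 / (198.0 * 8760) * 100 = 41.9722 %


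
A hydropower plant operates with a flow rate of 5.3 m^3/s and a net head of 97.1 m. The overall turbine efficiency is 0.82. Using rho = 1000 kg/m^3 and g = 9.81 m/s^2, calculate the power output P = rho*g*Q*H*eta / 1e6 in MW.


P = 1000 * 9.81 * 5.3 * 97.1 * 0.82 / 1e6 = 4.1398 MW


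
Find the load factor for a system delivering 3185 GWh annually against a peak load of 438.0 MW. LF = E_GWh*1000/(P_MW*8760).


LF = 3185 * 1000 / (438.0 * 8760) = 0.8301


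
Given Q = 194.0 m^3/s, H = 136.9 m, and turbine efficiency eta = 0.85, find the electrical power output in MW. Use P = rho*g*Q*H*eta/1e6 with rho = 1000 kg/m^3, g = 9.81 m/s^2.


P = 1000 * 9.81 * 194.0 * 136.9 * 0.85 / 1e6 = 221.4589 MW


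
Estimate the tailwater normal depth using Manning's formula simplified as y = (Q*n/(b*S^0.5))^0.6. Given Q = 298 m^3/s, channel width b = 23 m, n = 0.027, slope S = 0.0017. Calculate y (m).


y = (298 * 0.027 / (23 * 0.0017^0.5))^0.6 = 3.6073 m


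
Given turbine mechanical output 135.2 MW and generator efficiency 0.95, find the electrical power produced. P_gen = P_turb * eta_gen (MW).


P_gen = 135.2 * 0.95 = 128.4400 MW


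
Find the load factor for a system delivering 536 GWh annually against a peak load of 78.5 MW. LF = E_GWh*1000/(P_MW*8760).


LF = 536 * 1000 / (78.5 * 8760) = 0.7795


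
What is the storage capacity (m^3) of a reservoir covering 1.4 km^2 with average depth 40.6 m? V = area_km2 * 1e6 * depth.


V = 1.4 * 1e6 * 40.6 = 5.6840e+07 m^3


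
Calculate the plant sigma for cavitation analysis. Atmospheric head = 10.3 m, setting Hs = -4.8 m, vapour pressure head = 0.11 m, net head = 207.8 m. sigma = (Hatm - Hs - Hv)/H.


sigma = (10.3 - (-4.8) - 0.11) / 207.8 = 0.0721


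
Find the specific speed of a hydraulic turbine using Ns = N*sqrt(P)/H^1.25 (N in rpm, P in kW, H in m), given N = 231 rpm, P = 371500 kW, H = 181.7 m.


Ns = 231 * 371500^0.5 / 181.7^1.25 = 211.0560


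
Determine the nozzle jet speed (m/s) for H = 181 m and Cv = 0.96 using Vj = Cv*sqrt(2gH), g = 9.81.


Vj = 0.96 * sqrt(2*9.81*181) = 57.2084 m/s


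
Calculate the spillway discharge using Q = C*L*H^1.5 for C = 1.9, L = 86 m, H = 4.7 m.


Q = 1.9 * 86 * 4.7^1.5 = 1664.9410 m^3/s


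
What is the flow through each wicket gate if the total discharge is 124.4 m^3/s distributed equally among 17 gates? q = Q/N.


q = 124.4 / 17 = 7.3176 m^3/s


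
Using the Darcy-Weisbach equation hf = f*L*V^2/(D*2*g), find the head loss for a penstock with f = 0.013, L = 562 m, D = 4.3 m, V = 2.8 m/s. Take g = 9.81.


hf = 0.013 * 562 * 2.8^2 / (4.3 * 2 * 9.81) = 0.6789 m


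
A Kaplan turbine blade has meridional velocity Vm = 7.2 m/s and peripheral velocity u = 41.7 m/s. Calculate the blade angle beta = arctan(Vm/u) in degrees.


beta = arctan(7.2 / 41.7) = 9.7962 degrees


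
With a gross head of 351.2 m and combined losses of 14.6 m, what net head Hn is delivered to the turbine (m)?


Hn = 351.2 - 14.6 = 336.6000 m


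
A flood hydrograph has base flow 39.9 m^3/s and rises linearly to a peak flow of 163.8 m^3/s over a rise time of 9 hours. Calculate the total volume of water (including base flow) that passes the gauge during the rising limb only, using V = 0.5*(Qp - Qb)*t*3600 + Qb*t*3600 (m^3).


V = 0.5*(163.8 - 39.9)*9*3600 + 39.9*9*3600 = 3.2999e+06 m^3


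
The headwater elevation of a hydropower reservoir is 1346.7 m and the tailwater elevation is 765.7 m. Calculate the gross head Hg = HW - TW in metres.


Hg = 1346.7 - 765.7 = 581.0000 m


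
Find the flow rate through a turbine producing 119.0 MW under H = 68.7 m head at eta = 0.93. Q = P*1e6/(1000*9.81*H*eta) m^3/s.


Q = 119.0 * 1e6 / (1000 * 9.81 * 68.7 * 0.93) = 189.8621 m^3/s


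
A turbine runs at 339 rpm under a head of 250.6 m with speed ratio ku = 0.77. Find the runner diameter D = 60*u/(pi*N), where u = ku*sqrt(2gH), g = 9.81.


u = 0.77 * sqrt(2*9.81*250.6) = 53.9922 m/s
D = 60 * 53.9922 / (pi * 339) = 3.0418 m


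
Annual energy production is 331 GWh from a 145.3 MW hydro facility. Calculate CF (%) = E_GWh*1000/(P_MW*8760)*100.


CF = 331 * 1000 / (145.3 * 8760) * 100 = 26.0051 %


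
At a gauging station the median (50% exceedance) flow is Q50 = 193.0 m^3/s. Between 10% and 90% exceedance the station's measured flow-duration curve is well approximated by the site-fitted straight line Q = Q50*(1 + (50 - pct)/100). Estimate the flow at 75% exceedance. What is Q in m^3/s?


Q = 193.0 * (1 + (50 - 75)/100) = 144.7500 m^3/s


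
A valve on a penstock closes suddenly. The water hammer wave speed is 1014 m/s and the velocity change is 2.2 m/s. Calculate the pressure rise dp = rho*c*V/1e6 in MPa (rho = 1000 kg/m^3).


dp = 1000 * 1014 * 2.2 / 1e6 = 2.2308 MPa


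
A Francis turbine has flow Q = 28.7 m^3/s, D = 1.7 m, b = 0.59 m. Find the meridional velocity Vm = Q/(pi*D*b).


Vm = 28.7 / (pi * 1.7 * 0.59) = 9.1082 m/s


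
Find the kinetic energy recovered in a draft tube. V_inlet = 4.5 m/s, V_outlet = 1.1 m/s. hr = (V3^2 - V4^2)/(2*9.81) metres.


hr = (4.5^2 - 1.1^2) / (2*9.81) = 0.9704 m


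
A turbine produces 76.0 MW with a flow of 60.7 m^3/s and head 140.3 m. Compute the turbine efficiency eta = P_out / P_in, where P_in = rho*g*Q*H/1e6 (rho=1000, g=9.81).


P_in = 1000 * 9.81 * 60.7 * 140.3 / 1e6 = 83.5440 MW
eta = 76.0 / 83.5440 = 0.9097


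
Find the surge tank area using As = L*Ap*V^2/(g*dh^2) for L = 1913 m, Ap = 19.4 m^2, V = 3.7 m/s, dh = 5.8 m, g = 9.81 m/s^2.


As = 1913 * 19.4 * 3.7^2 / (9.81 * 5.8^2) = 1539.5548 m^2


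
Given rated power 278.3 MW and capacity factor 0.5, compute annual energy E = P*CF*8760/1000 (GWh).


E = 278.3 * 0.5 * 8760 / 1000 = 1218.9540 GWh


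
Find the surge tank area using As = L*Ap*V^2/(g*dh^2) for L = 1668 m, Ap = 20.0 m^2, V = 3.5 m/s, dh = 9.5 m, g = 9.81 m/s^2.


As = 1668 * 20.0 * 3.5^2 / (9.81 * 9.5^2) = 461.5789 m^2


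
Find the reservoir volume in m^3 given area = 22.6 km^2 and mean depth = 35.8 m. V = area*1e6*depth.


V = 22.6 * 1e6 * 35.8 = 8.0908e+08 m^3


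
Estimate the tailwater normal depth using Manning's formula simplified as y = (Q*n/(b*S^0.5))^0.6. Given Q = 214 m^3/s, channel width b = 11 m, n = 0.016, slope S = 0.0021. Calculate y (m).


y = (214 * 0.016 / (11 * 0.0021^0.5))^0.6 = 3.1566 m


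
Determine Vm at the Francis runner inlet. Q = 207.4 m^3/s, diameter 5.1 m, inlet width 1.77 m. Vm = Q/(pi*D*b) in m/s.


Vm = 207.4 / (pi * 5.1 * 1.77) = 7.3133 m/s


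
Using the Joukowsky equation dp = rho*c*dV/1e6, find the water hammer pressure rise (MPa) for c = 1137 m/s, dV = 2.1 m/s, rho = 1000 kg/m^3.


dp = 1000 * 1137 * 2.1 / 1e6 = 2.3877 MPa


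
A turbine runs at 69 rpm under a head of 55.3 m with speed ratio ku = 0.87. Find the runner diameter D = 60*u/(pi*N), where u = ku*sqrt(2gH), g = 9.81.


u = 0.87 * sqrt(2*9.81*55.3) = 28.6570 m/s
D = 60 * 28.6570 / (pi * 69) = 7.9320 m


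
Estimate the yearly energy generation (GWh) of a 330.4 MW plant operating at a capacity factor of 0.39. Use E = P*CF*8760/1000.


E = 330.4 * 0.39 * 8760 / 1000 = 1128.7786 GWh


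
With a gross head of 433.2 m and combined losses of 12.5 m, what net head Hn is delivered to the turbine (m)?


Hn = 433.2 - 12.5 = 420.7000 m


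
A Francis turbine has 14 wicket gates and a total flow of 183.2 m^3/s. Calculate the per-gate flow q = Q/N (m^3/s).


q = 183.2 / 14 = 13.0857 m^3/s


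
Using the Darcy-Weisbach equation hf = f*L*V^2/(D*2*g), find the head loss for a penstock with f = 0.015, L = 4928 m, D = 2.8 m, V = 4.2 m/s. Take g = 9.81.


hf = 0.015 * 4928 * 4.2^2 / (2.8 * 2 * 9.81) = 23.7358 m


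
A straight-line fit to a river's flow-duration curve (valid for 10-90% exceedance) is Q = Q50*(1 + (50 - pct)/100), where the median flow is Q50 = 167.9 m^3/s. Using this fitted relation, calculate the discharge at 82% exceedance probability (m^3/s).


Q = 167.9 * (1 + (50 - 82)/100) = 114.1720 m^3/s


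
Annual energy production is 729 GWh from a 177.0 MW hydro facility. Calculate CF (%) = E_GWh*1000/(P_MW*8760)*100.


CF = 729 * 1000 / (177.0 * 8760) * 100 = 47.0165 %


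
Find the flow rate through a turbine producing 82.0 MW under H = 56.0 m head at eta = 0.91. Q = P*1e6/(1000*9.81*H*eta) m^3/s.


Q = 82.0 * 1e6 / (1000 * 9.81 * 56.0 * 0.91) = 164.0270 m^3/s


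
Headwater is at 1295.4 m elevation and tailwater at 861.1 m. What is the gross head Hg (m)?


Hg = 1295.4 - 861.1 = 434.3000 m


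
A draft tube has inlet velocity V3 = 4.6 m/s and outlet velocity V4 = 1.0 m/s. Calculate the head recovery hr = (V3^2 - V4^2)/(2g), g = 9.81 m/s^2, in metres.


hr = (4.6^2 - 1.0^2) / (2*9.81) = 1.0275 m


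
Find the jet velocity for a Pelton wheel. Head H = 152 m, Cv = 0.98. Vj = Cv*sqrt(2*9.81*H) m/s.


Vj = 0.98 * sqrt(2*9.81*152) = 53.5177 m/s


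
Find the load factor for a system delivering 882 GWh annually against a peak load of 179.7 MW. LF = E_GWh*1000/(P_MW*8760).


LF = 882 * 1000 / (179.7 * 8760) = 0.5603


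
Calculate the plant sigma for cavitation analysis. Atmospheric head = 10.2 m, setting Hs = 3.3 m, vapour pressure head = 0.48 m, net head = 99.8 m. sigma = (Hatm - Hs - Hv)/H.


sigma = (10.2 - 3.3 - 0.48) / 99.8 = 0.0643


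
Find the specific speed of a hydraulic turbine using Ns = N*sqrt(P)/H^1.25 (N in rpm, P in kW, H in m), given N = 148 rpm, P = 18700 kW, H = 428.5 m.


Ns = 148 * 18700^0.5 / 428.5^1.25 = 10.3811


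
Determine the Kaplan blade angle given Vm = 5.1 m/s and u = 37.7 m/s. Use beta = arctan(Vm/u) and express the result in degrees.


beta = arctan(5.1 / 37.7) = 7.7041 degrees


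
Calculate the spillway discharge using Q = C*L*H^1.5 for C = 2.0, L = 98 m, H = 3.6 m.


Q = 2.0 * 98 * 3.6^1.5 = 1338.7819 m^3/s


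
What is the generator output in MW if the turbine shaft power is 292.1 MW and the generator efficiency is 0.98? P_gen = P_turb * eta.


P_gen = 292.1 * 0.98 = 286.2580 MW


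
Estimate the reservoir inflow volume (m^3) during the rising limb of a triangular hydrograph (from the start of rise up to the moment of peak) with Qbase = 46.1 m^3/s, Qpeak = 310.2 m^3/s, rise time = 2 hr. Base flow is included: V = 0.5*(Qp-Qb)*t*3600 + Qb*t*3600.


V = 0.5*(310.2 - 46.1)*2*3600 + 46.1*2*3600 = 1.2827e+06 m^3


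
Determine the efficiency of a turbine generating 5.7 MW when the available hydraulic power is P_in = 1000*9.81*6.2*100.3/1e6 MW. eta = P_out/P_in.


P_in = 1000 * 9.81 * 6.2 * 100.3 / 1e6 = 6.1004 MW
eta = 5.7 / 6.1004 = 0.9344


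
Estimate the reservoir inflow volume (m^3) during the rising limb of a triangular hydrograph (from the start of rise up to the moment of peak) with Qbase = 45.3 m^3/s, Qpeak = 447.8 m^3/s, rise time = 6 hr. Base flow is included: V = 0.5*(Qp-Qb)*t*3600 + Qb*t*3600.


V = 0.5*(447.8 - 45.3)*6*3600 + 45.3*6*3600 = 5.3255e+06 m^3


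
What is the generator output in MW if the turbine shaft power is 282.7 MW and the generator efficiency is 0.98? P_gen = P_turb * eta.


P_gen = 282.7 * 0.98 = 277.0460 MW


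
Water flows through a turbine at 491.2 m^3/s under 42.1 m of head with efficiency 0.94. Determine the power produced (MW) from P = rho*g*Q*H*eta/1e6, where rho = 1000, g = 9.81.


P = 1000 * 9.81 * 491.2 * 42.1 * 0.94 / 1e6 = 190.6941 MW


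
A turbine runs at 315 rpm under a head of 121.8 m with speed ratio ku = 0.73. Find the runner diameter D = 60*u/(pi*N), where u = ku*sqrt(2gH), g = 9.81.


u = 0.73 * sqrt(2*9.81*121.8) = 35.6858 m/s
D = 60 * 35.6858 / (pi * 315) = 2.1636 m


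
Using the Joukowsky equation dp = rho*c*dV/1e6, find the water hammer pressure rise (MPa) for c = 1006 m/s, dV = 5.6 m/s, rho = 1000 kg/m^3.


dp = 1000 * 1006 * 5.6 / 1e6 = 5.6336 MPa


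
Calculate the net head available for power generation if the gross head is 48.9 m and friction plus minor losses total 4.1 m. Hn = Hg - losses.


Hn = 48.9 - 4.1 = 44.8000 m


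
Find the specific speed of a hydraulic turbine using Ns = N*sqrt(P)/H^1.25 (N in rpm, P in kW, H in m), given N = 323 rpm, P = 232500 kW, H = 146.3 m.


Ns = 323 * 232500^0.5 / 146.3^1.25 = 306.0967


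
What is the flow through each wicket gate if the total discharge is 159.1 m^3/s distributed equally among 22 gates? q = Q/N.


q = 159.1 / 22 = 7.2318 m^3/s


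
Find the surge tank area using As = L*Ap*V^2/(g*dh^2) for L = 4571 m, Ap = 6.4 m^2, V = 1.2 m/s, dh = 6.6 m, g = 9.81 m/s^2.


As = 4571 * 6.4 * 1.2^2 / (9.81 * 6.6^2) = 98.5818 m^2


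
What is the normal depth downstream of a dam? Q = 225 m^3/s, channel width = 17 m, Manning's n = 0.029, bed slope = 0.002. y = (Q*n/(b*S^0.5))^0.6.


y = (225 * 0.029 / (17 * 0.002^0.5))^0.6 = 3.6322 m


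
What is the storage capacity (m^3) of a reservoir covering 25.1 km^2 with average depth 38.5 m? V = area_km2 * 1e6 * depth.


V = 25.1 * 1e6 * 38.5 = 9.6635e+08 m^3


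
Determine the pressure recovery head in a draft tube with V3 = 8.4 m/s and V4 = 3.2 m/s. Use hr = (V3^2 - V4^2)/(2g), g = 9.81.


hr = (8.4^2 - 3.2^2) / (2*9.81) = 3.0744 m


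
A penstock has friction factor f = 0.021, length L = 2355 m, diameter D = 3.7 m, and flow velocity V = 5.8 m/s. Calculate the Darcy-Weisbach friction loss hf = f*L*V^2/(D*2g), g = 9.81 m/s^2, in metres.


hf = 0.021 * 2355 * 5.8^2 / (3.7 * 2 * 9.81) = 22.9174 m


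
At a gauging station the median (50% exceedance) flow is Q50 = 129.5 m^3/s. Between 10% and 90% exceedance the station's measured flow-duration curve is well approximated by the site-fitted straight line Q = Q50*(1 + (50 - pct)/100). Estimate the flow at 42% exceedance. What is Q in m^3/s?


Q = 129.5 * (1 + (50 - 42)/100) = 139.8600 m^3/s


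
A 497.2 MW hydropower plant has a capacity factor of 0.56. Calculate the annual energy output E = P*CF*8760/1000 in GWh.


E = 497.2 * 0.56 * 8760 / 1000 = 2439.0643 GWh


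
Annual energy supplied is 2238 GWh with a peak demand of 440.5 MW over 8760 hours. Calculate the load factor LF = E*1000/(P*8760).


LF = 2238 * 1000 / (440.5 * 8760) = 0.5800


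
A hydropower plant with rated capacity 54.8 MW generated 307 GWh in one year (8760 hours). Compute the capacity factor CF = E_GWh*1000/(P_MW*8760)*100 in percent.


CF = 307 * 1000 / (54.8 * 8760) * 100 = 63.9519 %


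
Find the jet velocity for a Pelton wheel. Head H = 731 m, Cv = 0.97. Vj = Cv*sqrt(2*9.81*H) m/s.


Vj = 0.97 * sqrt(2*9.81*731) = 116.1662 m/s


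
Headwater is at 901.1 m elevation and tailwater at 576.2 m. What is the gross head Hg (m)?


Hg = 901.1 - 576.2 = 324.9000 m


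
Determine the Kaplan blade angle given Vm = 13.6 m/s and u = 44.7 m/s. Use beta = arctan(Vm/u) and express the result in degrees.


beta = arctan(13.6 / 44.7) = 16.9224 degrees


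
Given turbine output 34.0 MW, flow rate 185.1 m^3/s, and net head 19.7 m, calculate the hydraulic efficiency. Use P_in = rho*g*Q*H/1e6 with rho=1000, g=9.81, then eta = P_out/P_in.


P_in = 1000 * 9.81 * 185.1 * 19.7 / 1e6 = 35.7719 MW
eta = 34.0 / 35.7719 = 0.9505


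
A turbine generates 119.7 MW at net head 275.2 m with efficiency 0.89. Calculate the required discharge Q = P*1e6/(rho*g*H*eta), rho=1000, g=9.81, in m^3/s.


Q = 119.7 * 1e6 / (1000 * 9.81 * 275.2 * 0.89) = 49.8180 m^3/s


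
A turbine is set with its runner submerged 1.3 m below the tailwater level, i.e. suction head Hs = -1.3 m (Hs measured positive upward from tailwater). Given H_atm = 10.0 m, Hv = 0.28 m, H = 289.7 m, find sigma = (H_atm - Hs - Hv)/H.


sigma = (10.0 - (-1.3) - 0.28) / 289.7 = 0.0380


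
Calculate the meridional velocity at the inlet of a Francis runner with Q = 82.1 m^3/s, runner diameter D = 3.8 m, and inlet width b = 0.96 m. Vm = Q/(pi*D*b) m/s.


Vm = 82.1 / (pi * 3.8 * 0.96) = 7.1637 m/s


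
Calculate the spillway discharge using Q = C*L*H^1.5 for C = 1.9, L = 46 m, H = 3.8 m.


Q = 1.9 * 46 * 3.8^1.5 = 647.4211 m^3/s


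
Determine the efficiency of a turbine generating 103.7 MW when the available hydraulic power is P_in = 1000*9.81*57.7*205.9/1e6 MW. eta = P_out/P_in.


P_in = 1000 * 9.81 * 57.7 * 205.9 / 1e6 = 116.5470 MW
eta = 103.7 / 116.5470 = 0.8898


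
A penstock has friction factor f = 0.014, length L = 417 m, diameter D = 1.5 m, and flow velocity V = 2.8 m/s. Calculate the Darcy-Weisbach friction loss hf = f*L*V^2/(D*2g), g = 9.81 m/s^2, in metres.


hf = 0.014 * 417 * 2.8^2 / (1.5 * 2 * 9.81) = 1.5552 m


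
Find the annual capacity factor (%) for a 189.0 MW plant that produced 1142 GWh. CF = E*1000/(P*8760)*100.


CF = 1142 * 1000 / (189.0 * 8760) * 100 = 68.9763 %


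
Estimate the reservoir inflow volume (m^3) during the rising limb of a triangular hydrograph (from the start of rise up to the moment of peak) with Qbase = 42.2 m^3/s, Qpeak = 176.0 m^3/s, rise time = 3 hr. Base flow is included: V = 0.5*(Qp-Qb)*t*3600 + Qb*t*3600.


V = 0.5*(176.0 - 42.2)*3*3600 + 42.2*3*3600 = 1.1783e+06 m^3


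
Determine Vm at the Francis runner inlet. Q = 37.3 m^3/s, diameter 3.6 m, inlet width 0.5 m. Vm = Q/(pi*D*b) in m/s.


Vm = 37.3 / (pi * 3.6 * 0.5) = 6.5961 m/s


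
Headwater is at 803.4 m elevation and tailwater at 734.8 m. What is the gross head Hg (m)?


Hg = 803.4 - 734.8 = 68.6000 m


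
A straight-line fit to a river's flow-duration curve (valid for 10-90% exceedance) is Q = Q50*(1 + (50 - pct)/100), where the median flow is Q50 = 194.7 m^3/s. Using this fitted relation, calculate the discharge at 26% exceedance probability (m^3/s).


Q = 194.7 * (1 + (50 - 26)/100) = 241.4280 m^3/s


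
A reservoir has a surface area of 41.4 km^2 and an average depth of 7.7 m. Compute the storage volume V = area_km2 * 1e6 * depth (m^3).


V = 41.4 * 1e6 * 7.7 = 3.1878e+08 m^3


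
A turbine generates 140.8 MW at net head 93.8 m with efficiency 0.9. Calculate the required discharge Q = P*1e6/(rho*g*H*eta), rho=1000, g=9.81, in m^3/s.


Q = 140.8 * 1e6 / (1000 * 9.81 * 93.8 * 0.9) = 170.0154 m^3/s


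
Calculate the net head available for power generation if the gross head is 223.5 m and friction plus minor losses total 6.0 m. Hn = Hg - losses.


Hn = 223.5 - 6.0 = 217.5000 m


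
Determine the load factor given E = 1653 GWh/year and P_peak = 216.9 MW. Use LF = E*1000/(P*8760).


LF = 1653 * 1000 / (216.9 * 8760) = 0.8700


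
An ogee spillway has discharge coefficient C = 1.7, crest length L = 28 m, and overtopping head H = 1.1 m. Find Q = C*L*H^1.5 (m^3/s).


Q = 1.7 * 28 * 1.1^1.5 = 54.9156 m^3/s


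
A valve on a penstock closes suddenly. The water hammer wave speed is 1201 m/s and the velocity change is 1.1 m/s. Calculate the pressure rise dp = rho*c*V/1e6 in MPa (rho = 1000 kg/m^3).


dp = 1000 * 1201 * 1.1 / 1e6 = 1.3211 MPa


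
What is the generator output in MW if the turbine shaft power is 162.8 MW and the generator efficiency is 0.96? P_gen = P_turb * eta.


P_gen = 162.8 * 0.96 = 156.2880 MW


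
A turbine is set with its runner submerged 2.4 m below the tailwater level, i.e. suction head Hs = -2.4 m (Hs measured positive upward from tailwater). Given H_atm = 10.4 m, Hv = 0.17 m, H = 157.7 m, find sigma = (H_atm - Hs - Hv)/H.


sigma = (10.4 - (-2.4) - 0.17) / 157.7 = 0.0801


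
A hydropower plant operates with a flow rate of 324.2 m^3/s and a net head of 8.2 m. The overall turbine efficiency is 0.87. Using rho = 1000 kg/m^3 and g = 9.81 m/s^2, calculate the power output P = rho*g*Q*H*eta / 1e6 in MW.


P = 1000 * 9.81 * 324.2 * 8.2 * 0.87 / 1e6 = 22.6890 MW


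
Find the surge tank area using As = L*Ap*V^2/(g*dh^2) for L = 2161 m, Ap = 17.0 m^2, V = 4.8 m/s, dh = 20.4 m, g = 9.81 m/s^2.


As = 2161 * 17.0 * 4.8^2 / (9.81 * 20.4^2) = 207.3275 m^2


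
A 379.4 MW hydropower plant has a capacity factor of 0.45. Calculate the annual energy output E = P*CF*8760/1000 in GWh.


E = 379.4 * 0.45 * 8760 / 1000 = 1495.5948 GWh


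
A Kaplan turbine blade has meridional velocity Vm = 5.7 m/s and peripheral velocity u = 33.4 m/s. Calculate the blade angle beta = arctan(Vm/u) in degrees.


beta = arctan(5.7 / 33.4) = 9.6847 degrees


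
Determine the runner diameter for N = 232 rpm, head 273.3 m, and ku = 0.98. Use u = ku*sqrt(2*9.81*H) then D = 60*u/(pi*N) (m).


u = 0.98 * sqrt(2*9.81*273.3) = 71.7621 m/s
D = 60 * 71.7621 / (pi * 232) = 5.9076 m


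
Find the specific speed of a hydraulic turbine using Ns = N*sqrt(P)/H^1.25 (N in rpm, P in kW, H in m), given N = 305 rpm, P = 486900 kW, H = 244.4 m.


Ns = 305 * 486900^0.5 / 244.4^1.25 = 220.2385


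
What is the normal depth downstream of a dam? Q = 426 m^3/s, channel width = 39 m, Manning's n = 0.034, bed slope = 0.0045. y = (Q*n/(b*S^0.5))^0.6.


y = (426 * 0.034 / (39 * 0.0045^0.5))^0.6 = 2.7921 m


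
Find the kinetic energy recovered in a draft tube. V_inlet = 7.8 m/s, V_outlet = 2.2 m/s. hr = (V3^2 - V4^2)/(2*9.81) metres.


hr = (7.8^2 - 2.2^2) / (2*9.81) = 2.8542 m


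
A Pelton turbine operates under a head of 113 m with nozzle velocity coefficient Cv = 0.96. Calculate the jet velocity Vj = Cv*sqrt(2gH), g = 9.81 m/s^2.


Vj = 0.96 * sqrt(2*9.81*113) = 45.2022 m/s


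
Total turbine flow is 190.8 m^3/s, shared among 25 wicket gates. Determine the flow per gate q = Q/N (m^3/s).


q = 190.8 / 25 = 7.6320 m^3/s


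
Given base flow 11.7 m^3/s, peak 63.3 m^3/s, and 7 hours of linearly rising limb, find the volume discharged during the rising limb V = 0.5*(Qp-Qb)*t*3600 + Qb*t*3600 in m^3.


V = 0.5*(63.3 - 11.7)*7*3600 + 11.7*7*3600 = 945000.0000 m^3


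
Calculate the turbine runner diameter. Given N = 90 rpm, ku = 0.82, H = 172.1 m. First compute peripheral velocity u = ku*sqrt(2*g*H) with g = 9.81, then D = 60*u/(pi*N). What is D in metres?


u = 0.82 * sqrt(2*9.81*172.1) = 47.6490 m/s
D = 60 * 47.6490 / (pi * 90) = 10.1114 m


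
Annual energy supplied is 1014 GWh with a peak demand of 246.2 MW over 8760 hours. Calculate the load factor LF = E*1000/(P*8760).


LF = 1014 * 1000 / (246.2 * 8760) = 0.4702


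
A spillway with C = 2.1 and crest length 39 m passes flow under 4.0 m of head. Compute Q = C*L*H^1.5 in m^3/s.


Q = 2.1 * 39 * 4.0^1.5 = 655.2000 m^3/s


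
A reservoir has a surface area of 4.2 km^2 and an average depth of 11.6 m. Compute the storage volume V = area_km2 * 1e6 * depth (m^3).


V = 4.2 * 1e6 * 11.6 = 4.8720e+07 m^3


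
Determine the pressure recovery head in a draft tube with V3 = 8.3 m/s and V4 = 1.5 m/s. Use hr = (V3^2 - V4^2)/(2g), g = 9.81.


hr = (8.3^2 - 1.5^2) / (2*9.81) = 3.3965 m


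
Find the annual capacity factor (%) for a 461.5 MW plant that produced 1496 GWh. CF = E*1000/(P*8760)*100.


CF = 1496 * 1000 / (461.5 * 8760) * 100 = 37.0046 %


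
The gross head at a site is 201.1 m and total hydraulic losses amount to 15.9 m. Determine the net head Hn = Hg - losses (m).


Hn = 201.1 - 15.9 = 185.2000 m


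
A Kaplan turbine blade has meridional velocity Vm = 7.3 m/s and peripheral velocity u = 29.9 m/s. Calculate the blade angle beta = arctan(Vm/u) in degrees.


beta = arctan(7.3 / 29.9) = 13.7202 degrees


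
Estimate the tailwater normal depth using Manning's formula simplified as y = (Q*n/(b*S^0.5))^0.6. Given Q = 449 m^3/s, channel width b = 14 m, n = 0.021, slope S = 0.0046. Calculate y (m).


y = (449 * 0.021 / (14 * 0.0046^0.5))^0.6 = 3.9644 m


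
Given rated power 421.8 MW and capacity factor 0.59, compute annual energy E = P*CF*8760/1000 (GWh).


E = 421.8 * 0.59 * 8760 / 1000 = 2180.0311 GWh


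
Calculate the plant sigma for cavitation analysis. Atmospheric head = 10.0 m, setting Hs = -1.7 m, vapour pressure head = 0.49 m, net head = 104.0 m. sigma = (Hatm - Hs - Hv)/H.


sigma = (10.0 - (-1.7) - 0.49) / 104.0 = 0.1078


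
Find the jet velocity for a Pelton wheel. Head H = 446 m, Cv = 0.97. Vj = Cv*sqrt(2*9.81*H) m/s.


Vj = 0.97 * sqrt(2*9.81*446) = 90.7379 m/s


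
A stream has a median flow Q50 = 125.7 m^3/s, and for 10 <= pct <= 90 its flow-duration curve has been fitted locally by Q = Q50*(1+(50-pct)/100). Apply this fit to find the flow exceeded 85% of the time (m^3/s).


Q = 125.7 * (1 + (50 - 85)/100) = 81.7050 m^3/s


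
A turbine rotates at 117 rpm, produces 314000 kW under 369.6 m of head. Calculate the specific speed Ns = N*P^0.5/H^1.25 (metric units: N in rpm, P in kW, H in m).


Ns = 117 * 314000^0.5 / 369.6^1.25 = 40.4563


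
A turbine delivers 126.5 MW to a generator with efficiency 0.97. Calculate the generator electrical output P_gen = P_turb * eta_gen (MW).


P_gen = 126.5 * 0.97 = 122.7050 MW


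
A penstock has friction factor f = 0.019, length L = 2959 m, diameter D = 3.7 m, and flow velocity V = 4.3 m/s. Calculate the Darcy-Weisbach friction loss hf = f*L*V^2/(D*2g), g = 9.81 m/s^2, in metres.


hf = 0.019 * 2959 * 4.3^2 / (3.7 * 2 * 9.81) = 14.3197 m


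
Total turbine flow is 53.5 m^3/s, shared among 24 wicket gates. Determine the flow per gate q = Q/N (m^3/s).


q = 53.5 / 24 = 2.2292 m^3/s


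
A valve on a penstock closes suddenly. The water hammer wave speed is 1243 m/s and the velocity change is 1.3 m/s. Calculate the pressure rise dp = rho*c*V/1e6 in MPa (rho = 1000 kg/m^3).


dp = 1000 * 1243 * 1.3 / 1e6 = 1.6159 MPa


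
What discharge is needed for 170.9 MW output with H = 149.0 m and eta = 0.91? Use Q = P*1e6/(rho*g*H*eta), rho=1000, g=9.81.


Q = 170.9 * 1e6 / (1000 * 9.81 * 149.0 * 0.91) = 128.4829 m^3/s


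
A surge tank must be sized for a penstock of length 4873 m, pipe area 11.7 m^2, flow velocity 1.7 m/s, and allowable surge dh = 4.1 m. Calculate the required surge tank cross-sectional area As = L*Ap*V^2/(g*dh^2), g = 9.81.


As = 4873 * 11.7 * 1.7^2 / (9.81 * 4.1^2) = 999.1792 m^2


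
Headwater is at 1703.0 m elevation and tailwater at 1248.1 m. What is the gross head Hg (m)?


Hg = 1703.0 - 1248.1 = 454.9000 m


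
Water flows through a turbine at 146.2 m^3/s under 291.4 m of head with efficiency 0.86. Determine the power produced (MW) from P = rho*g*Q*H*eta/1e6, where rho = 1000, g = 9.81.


P = 1000 * 9.81 * 146.2 * 291.4 * 0.86 / 1e6 = 359.4218 MW


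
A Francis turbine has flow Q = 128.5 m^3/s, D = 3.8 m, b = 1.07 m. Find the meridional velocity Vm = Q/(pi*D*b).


Vm = 128.5 / (pi * 3.8 * 1.07) = 10.0597 m/s


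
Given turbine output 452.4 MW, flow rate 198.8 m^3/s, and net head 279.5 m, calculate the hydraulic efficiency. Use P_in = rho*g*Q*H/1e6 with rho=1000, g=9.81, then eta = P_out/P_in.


P_in = 1000 * 9.81 * 198.8 * 279.5 / 1e6 = 545.0887 MW
eta = 452.4 / 545.0887 = 0.8300


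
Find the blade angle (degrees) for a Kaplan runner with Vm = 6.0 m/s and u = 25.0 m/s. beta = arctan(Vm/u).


beta = arctan(6.0 / 25.0) = 13.4957 degrees


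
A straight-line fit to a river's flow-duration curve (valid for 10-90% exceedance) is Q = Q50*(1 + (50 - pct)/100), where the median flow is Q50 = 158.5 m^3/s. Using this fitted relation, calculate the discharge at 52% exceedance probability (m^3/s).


Q = 158.5 * (1 + (50 - 52)/100) = 155.3300 m^3/s


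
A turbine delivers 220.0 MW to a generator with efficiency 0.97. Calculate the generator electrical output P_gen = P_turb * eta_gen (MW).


P_gen = 220.0 * 0.97 = 213.4000 MW


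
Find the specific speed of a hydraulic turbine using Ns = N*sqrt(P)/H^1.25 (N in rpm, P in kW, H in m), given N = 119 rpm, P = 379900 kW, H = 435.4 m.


Ns = 119 * 379900^0.5 / 435.4^1.25 = 36.8783


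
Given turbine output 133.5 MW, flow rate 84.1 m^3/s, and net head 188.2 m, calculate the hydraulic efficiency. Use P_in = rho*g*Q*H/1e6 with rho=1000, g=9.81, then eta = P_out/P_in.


P_in = 1000 * 9.81 * 84.1 * 188.2 / 1e6 = 155.2690 MW
eta = 133.5 / 155.2690 = 0.8598


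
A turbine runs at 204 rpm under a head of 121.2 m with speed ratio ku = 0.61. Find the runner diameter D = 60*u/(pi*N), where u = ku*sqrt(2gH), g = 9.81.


u = 0.61 * sqrt(2*9.81*121.2) = 29.7461 m/s
D = 60 * 29.7461 / (pi * 204) = 2.7849 m


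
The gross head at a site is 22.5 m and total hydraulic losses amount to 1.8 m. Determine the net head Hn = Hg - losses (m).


Hn = 22.5 - 1.8 = 20.7000 m


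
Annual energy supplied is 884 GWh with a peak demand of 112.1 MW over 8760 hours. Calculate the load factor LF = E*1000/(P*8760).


LF = 884 * 1000 / (112.1 * 8760) = 0.9002


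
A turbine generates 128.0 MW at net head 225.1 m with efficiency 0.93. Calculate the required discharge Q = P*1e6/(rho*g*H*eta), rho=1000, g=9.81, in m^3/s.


Q = 128.0 * 1e6 / (1000 * 9.81 * 225.1 * 0.93) = 62.3279 m^3/s


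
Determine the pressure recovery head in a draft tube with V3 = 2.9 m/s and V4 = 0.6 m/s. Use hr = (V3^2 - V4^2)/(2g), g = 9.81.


hr = (2.9^2 - 0.6^2) / (2*9.81) = 0.4103 m


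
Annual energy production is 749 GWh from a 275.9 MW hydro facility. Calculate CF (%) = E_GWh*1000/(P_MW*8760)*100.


CF = 749 * 1000 / (275.9 * 8760) * 100 = 30.9903 %


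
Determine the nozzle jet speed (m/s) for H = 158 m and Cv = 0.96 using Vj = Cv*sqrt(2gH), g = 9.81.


Vj = 0.96 * sqrt(2*9.81*158) = 53.4502 m/s


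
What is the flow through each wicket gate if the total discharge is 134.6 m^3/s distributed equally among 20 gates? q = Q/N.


q = 134.6 / 20 = 6.7300 m^3/s


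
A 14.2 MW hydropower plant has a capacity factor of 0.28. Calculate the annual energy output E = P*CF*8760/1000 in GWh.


E = 14.2 * 0.28 * 8760 / 1000 = 34.8298 GWh


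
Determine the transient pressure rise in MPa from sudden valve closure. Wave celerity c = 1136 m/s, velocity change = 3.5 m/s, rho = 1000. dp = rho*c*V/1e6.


dp = 1000 * 1136 * 3.5 / 1e6 = 3.9760 MPa


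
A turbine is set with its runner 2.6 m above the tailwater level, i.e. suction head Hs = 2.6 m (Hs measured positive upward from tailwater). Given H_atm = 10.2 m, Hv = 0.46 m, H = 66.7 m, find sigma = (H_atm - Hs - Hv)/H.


sigma = (10.2 - 2.6 - 0.46) / 66.7 = 0.1070


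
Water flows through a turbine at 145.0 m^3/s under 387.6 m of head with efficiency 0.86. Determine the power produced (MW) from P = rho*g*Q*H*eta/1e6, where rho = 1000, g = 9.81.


P = 1000 * 9.81 * 145.0 * 387.6 * 0.86 / 1e6 = 474.1538 MW


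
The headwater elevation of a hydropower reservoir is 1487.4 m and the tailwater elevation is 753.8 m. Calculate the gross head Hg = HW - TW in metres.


Hg = 1487.4 - 753.8 = 733.6000 m


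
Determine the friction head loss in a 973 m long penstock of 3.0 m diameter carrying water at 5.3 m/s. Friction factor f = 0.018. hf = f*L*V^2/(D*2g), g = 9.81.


hf = 0.018 * 973 * 5.3^2 / (3.0 * 2 * 9.81) = 8.3583 m


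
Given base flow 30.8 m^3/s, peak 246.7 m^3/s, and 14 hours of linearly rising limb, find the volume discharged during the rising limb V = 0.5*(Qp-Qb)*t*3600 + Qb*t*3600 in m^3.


V = 0.5*(246.7 - 30.8)*14*3600 + 30.8*14*3600 = 6.9930e+06 m^3


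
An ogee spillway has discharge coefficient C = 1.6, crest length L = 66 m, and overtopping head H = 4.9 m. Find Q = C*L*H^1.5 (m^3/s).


Q = 1.6 * 66 * 4.9^1.5 = 1145.4023 m^3/s


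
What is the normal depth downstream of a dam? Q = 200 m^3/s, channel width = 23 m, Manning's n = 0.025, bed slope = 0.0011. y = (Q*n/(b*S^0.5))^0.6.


y = (200 * 0.025 / (23 * 0.0011^0.5))^0.6 = 3.0898 m


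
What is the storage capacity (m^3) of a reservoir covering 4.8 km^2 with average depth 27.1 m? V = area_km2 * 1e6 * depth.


V = 4.8 * 1e6 * 27.1 = 1.3008e+08 m^3


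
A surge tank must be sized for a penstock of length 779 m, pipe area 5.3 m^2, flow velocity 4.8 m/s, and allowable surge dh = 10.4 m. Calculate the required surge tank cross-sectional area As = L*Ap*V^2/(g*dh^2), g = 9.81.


As = 779 * 5.3 * 4.8^2 / (9.81 * 10.4^2) = 89.6520 m^2


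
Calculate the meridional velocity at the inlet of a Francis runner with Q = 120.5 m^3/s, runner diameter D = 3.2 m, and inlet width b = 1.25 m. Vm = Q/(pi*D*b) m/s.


Vm = 120.5 / (pi * 3.2 * 1.25) = 9.5891 m/s


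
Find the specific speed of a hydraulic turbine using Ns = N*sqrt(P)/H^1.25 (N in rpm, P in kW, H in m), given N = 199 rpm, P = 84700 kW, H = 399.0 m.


Ns = 199 * 84700^0.5 / 399.0^1.25 = 32.4772


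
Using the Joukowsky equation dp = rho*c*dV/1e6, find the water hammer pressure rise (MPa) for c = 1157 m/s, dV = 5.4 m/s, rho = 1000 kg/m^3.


dp = 1000 * 1157 * 5.4 / 1e6 = 6.2478 MPa


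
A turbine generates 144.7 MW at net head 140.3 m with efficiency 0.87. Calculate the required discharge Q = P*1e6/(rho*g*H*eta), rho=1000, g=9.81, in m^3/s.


Q = 144.7 * 1e6 / (1000 * 9.81 * 140.3 * 0.87) = 120.8433 m^3/s


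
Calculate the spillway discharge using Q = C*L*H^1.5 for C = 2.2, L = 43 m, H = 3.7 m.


Q = 2.2 * 43 * 3.7^1.5 = 673.2769 m^3/s


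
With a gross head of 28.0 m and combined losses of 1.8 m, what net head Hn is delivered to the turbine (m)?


Hn = 28.0 - 1.8 = 26.2000 m


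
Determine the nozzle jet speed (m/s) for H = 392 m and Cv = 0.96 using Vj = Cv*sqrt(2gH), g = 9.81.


Vj = 0.96 * sqrt(2*9.81*392) = 84.1906 m/s


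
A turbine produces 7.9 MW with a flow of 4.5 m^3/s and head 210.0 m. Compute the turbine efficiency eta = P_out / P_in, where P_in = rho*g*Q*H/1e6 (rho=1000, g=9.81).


P_in = 1000 * 9.81 * 4.5 * 210.0 / 1e6 = 9.2705 MW
eta = 7.9 / 9.2705 = 0.8522


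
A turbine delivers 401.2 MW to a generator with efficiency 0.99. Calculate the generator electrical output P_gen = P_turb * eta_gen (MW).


P_gen = 401.2 * 0.99 = 397.1880 MW


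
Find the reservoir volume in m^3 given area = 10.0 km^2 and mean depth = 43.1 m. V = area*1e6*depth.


V = 10.0 * 1e6 * 43.1 = 4.3100e+08 m^3


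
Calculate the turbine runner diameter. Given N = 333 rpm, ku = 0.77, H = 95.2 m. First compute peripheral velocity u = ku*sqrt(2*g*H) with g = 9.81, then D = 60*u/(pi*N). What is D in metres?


u = 0.77 * sqrt(2*9.81*95.2) = 33.2781 m/s
D = 60 * 33.2781 / (pi * 333) = 1.9086 m


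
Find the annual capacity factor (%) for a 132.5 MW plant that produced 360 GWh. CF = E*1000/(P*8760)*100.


CF = 360 * 1000 / (132.5 * 8760) * 100 = 31.0158 %


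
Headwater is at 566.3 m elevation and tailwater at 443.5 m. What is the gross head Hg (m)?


Hg = 566.3 - 443.5 = 122.8000 m


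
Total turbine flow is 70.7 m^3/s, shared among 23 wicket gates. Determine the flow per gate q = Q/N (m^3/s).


q = 70.7 / 23 = 3.0739 m^3/s


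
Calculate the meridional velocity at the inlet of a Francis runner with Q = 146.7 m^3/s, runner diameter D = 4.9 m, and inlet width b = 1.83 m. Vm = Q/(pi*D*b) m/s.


Vm = 146.7 / (pi * 4.9 * 1.83) = 5.2075 m/s


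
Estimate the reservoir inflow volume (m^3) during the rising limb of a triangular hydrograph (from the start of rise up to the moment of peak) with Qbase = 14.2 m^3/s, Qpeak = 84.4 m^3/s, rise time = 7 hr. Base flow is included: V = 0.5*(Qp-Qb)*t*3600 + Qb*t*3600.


V = 0.5*(84.4 - 14.2)*7*3600 + 14.2*7*3600 = 1.2424e+06 m^3


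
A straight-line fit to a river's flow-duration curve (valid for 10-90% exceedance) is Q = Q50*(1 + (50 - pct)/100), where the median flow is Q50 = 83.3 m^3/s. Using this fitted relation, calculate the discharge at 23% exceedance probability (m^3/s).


Q = 83.3 * (1 + (50 - 23)/100) = 105.7910 m^3/s


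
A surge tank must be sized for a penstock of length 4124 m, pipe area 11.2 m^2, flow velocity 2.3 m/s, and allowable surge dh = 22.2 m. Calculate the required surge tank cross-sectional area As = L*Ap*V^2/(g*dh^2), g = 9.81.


As = 4124 * 11.2 * 2.3^2 / (9.81 * 22.2^2) = 50.5379 m^2


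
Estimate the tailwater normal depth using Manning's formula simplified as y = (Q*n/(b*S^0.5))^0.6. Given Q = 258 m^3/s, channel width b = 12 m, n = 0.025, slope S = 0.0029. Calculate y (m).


y = (258 * 0.025 / (12 * 0.0029^0.5))^0.6 = 3.9766 m


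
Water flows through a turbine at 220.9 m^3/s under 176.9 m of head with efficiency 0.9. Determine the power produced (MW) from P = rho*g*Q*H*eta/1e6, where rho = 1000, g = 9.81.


P = 1000 * 9.81 * 220.9 * 176.9 * 0.9 / 1e6 = 345.0127 MW


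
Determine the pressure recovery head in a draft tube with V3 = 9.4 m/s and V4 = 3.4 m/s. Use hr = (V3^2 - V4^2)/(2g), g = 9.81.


hr = (9.4^2 - 3.4^2) / (2*9.81) = 3.9144 m


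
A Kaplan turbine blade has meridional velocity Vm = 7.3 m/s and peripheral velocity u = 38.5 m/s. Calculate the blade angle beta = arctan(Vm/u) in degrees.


beta = arctan(7.3 / 38.5) = 10.7364 degrees


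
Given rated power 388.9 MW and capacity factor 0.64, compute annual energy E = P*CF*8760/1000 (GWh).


E = 388.9 * 0.64 * 8760 / 1000 = 2180.3290 GWh


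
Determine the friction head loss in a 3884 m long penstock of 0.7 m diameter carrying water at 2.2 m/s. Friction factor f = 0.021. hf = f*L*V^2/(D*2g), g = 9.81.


hf = 0.021 * 3884 * 2.2^2 / (0.7 * 2 * 9.81) = 28.7440 m


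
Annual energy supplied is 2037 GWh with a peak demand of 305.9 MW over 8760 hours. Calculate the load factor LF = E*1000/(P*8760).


LF = 2037 * 1000 / (305.9 * 8760) = 0.7602


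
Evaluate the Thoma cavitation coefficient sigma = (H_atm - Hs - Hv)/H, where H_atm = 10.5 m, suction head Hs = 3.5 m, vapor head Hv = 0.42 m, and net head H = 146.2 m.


sigma = (10.5 - 3.5 - 0.42) / 146.2 = 0.0450


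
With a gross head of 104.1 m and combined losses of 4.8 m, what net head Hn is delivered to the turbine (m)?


Hn = 104.1 - 4.8 = 99.3000 m
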